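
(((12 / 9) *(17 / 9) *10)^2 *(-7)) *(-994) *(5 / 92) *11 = 44238964000 / 16767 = 2638454.34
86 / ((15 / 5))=28.67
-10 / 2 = -5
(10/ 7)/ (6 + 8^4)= 5/ 14357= 0.00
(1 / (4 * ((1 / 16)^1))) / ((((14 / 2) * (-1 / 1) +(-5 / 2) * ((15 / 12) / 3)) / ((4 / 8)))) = -48 / 193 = -0.25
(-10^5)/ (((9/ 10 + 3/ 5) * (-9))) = 7407.41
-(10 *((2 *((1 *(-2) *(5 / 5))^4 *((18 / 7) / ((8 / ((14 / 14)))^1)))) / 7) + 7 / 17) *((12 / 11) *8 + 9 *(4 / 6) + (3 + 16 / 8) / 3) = -6807403 / 27489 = -247.64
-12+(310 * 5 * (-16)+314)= -24498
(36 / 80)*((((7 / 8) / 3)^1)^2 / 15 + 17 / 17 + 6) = 60529 / 19200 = 3.15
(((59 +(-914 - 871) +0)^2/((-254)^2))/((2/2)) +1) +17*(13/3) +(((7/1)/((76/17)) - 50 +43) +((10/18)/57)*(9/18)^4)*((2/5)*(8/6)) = 29276814119/248225310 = 117.94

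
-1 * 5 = -5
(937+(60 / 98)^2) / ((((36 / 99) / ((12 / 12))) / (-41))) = -1015037287 / 9604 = -105689.01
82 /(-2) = -41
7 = 7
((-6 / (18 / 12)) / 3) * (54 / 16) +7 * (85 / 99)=1.51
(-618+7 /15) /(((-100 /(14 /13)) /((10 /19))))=64841 /18525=3.50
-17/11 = -1.55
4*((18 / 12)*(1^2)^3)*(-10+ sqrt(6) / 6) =-60+ sqrt(6) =-57.55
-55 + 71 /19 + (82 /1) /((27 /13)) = -6044 /513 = -11.78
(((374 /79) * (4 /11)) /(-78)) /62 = -34 /95511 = -0.00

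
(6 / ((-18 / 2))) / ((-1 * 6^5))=1 / 11664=0.00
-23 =-23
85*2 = 170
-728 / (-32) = 91 / 4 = 22.75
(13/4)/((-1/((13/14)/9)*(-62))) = 169/31248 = 0.01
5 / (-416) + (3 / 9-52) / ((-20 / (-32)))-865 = -1182703 / 1248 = -947.68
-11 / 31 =-0.35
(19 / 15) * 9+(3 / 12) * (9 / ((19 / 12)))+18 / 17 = 22416 / 1615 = 13.88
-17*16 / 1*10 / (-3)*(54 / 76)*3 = 1932.63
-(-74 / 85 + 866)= -73536 / 85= -865.13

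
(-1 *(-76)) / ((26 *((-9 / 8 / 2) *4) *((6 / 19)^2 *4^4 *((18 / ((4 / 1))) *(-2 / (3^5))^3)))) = 135005697 / 6656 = 20283.31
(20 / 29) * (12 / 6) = 40 / 29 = 1.38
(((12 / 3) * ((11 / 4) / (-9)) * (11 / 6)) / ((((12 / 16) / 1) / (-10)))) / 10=2.99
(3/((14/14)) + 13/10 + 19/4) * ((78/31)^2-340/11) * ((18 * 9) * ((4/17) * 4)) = -30473299008/898535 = -33914.43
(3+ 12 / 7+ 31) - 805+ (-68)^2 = 26983 / 7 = 3854.71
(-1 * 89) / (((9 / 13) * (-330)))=1157 / 2970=0.39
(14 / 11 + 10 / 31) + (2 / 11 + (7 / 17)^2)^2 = 538468023 / 313287271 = 1.72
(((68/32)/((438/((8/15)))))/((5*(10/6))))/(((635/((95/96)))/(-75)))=-323/8900160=-0.00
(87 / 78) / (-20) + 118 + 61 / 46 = 1426473 / 11960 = 119.27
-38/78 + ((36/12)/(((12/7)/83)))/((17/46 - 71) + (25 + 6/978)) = -3.67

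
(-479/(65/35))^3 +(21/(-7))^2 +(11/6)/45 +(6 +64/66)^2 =-1231539473261473/71775990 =-17158098.04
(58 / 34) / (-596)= -29 / 10132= -0.00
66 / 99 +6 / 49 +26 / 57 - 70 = -192032 / 2793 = -68.75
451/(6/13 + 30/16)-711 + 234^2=13179839/243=54238.02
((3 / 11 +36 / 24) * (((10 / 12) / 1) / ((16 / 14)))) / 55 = 91 / 3872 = 0.02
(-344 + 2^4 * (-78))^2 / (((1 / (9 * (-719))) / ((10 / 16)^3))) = -32032258875 / 8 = -4004032359.38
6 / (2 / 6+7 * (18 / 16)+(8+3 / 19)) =2736 / 7463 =0.37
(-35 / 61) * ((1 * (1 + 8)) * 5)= -1575 / 61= -25.82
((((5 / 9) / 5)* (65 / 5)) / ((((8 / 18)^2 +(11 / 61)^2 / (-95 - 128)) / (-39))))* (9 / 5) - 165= -45021748236 / 66333635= -678.72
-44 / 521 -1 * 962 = -501246 / 521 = -962.08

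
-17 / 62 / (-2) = 17 / 124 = 0.14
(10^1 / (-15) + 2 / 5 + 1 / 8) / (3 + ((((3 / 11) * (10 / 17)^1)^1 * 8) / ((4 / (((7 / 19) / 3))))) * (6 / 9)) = -0.05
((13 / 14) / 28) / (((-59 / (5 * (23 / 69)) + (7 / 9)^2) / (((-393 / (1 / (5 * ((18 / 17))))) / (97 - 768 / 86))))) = 0.02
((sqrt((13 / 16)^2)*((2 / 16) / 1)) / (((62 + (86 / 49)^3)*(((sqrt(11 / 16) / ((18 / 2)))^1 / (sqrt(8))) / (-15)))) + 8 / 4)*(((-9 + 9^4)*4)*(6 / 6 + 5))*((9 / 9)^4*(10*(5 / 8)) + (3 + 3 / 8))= 3027024 - 3551146240005*sqrt(22) / 15860588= 1976851.57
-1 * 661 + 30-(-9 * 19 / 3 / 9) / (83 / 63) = -51974 / 83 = -626.19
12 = 12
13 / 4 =3.25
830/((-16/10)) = -2075/4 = -518.75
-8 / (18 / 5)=-20 / 9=-2.22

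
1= 1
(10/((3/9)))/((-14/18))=-270/7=-38.57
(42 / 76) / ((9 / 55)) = 385 / 114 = 3.38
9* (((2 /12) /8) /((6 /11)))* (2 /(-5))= -11 /80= -0.14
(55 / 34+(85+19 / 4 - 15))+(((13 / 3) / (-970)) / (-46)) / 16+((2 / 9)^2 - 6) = 69224723327 / 983067840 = 70.42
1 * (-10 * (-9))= 90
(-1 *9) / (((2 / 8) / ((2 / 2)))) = -36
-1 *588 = -588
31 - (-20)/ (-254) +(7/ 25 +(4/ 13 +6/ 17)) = 22356694/ 701675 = 31.86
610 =610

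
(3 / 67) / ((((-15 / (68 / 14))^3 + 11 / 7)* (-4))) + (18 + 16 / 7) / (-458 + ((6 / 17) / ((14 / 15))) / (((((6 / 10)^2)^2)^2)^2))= 0.02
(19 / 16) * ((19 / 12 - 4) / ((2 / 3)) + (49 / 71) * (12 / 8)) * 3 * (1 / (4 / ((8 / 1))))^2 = -83847 / 2272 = -36.90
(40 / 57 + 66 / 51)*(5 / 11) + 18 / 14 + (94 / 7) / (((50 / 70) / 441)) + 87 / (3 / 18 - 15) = 275155721293 / 33202785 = 8287.13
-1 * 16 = -16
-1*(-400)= 400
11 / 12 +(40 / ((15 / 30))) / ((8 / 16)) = 1931 / 12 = 160.92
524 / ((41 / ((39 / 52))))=393 / 41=9.59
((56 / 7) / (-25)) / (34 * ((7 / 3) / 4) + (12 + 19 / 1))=-0.01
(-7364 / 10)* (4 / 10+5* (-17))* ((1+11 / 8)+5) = 45945837 / 100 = 459458.37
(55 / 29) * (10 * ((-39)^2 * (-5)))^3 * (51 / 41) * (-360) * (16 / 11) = 646041354519600000000 / 1189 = 543348489923969722.46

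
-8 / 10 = -4 / 5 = -0.80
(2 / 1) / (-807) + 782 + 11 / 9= 1896175 / 2421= 783.22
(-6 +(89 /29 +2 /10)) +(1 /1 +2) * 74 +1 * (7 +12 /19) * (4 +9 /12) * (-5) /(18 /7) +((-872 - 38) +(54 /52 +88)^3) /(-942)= -4318364493631 /7202117520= -599.60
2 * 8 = 16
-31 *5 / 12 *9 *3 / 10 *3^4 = -22599 / 8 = -2824.88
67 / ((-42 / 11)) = -737 / 42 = -17.55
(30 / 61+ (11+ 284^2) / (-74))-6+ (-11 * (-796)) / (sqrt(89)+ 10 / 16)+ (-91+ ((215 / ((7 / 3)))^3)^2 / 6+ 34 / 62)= 560384 * sqrt(89) / 5671+ 4761676998345163434387806 / 46681106343193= 102004374250.59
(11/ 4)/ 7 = 11/ 28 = 0.39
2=2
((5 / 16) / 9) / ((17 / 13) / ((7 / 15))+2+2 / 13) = 455 / 64944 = 0.01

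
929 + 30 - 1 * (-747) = 1706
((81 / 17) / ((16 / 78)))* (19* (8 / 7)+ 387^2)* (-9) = -29810898585 / 952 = -31313969.10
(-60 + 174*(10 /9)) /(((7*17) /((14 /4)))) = 200 /51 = 3.92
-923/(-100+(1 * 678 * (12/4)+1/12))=-11076/23209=-0.48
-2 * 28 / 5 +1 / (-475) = -5321 / 475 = -11.20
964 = 964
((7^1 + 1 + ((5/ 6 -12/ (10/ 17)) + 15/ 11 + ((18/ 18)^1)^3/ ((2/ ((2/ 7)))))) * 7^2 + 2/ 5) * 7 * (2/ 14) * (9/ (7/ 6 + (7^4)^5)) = -0.00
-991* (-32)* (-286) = -9069632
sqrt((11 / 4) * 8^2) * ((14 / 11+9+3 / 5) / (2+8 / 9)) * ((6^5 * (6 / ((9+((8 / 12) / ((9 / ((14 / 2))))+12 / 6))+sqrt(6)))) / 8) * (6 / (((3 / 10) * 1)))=-14081060736 * sqrt(66) / 1015817+162192958848 * sqrt(11) / 1015817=416943.32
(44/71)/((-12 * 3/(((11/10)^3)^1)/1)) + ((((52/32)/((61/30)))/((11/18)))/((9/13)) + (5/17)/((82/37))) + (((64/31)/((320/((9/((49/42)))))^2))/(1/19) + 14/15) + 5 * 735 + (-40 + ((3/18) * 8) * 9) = 3313839148406816669/907912354734000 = 3649.95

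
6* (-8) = -48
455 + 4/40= 4551/10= 455.10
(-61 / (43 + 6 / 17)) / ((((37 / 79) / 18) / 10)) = -14746140 / 27269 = -540.77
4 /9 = 0.44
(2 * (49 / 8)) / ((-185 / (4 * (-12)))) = 588 / 185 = 3.18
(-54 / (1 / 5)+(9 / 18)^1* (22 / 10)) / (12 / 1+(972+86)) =-2689 / 10700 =-0.25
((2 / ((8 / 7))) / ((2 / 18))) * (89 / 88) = 5607 / 352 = 15.93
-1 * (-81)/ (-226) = -0.36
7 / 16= 0.44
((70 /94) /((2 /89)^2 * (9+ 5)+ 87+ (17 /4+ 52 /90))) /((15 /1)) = 3326820 /6154005583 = 0.00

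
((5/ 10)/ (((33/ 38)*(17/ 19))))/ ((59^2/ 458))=165338/ 1952841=0.08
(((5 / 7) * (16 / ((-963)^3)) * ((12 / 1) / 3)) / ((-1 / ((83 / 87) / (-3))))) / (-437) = 26560 / 713015294388453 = 0.00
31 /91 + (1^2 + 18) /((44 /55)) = 24.09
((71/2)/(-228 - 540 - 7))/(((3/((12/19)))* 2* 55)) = -71/809875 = -0.00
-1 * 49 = -49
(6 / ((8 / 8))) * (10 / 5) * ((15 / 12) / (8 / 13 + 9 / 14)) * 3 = 8190 / 229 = 35.76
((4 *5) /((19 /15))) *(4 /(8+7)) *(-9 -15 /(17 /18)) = -33840 /323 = -104.77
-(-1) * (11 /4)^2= 121 /16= 7.56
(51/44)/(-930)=-17/13640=-0.00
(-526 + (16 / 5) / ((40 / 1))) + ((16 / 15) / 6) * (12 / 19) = -749276 / 1425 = -525.81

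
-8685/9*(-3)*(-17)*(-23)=1131945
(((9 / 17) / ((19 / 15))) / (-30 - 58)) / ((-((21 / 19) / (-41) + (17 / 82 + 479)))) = 5535 / 558429124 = 0.00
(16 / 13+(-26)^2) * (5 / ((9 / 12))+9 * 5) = 34990.26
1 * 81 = 81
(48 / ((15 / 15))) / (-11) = -48 / 11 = -4.36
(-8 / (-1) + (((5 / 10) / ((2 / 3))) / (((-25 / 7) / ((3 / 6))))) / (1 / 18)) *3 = 1833 / 100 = 18.33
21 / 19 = 1.11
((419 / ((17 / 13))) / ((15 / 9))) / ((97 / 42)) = 686322 / 8245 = 83.24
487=487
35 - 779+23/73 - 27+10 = -55530/73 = -760.68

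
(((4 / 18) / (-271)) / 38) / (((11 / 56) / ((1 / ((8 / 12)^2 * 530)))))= -7 / 15009335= -0.00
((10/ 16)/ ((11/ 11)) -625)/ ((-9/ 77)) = 42735/ 8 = 5341.88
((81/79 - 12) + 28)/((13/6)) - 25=-17.14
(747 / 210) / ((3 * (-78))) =-83 / 5460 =-0.02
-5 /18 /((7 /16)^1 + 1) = -40 /207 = -0.19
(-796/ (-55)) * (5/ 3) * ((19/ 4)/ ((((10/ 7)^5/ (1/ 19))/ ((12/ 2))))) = 3344593/ 550000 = 6.08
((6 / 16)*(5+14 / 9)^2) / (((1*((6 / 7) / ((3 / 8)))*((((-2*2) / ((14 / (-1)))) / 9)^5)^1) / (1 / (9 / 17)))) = 1691793914139 / 4096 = 413035623.57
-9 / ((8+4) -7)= -9 / 5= -1.80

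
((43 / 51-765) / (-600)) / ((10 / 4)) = 9743 / 19125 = 0.51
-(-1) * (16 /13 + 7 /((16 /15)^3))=372661 /53248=7.00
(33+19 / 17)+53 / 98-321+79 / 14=-233822 / 833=-280.70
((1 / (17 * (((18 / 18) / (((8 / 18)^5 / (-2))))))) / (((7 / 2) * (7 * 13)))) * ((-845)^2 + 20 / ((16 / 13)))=-18748160 / 16395939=-1.14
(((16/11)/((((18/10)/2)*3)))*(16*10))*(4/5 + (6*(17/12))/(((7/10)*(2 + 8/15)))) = 19043840/39501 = 482.11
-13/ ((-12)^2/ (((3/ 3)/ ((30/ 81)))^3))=-28431/ 16000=-1.78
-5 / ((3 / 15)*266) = -25 / 266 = -0.09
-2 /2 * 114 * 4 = -456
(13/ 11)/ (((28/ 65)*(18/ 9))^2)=54925/ 34496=1.59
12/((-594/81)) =-18/11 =-1.64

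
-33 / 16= -2.06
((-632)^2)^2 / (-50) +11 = -79769765613 / 25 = -3190790624.52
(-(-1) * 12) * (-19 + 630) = 7332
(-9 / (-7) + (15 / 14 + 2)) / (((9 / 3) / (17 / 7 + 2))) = 1891 / 294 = 6.43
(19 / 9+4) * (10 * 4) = 2200 / 9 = 244.44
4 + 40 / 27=148 / 27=5.48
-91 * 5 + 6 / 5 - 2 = -2279 / 5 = -455.80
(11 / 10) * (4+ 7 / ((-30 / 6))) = 143 / 50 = 2.86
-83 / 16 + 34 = 461 / 16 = 28.81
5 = 5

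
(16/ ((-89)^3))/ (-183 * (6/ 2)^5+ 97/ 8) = 128/ 250725749695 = 0.00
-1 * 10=-10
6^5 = 7776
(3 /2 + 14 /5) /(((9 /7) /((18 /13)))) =301 /65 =4.63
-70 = -70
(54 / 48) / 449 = 9 / 3592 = 0.00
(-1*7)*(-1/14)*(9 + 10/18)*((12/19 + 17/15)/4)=21629/10260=2.11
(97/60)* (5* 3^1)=97/4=24.25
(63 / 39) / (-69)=-7 / 299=-0.02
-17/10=-1.70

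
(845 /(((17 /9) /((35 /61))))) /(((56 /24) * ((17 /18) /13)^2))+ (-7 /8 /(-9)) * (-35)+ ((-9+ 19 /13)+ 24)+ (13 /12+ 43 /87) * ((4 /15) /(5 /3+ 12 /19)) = 111125357998304401 /5328337748760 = 20855.54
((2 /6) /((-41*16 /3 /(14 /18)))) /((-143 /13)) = 0.00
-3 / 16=-0.19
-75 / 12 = -25 / 4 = -6.25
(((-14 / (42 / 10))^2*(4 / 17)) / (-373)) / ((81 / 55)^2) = -1210000 / 374429709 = -0.00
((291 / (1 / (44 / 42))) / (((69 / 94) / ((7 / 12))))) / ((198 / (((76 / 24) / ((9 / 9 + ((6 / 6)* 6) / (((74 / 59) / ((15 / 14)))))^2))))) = 305822279 / 2961560799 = 0.10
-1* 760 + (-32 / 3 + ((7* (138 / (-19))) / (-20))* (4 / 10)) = -1096751 / 1425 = -769.65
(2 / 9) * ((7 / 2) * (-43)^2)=12943 / 9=1438.11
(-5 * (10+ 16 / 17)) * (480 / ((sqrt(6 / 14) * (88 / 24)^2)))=-2983.46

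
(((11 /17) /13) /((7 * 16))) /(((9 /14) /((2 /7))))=11 /55692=0.00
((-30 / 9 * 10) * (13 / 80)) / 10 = -13 / 24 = -0.54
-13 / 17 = -0.76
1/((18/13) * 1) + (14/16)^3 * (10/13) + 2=3.24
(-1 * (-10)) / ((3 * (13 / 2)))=20 / 39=0.51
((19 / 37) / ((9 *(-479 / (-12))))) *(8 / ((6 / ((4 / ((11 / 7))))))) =8512 / 1754577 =0.00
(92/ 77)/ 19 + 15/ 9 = 7591/ 4389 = 1.73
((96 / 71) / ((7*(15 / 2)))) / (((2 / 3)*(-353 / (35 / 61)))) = -0.00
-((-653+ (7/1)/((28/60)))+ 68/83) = 52886/83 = 637.18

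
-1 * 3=-3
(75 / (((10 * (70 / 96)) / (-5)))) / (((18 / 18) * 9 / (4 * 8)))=-1280 / 7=-182.86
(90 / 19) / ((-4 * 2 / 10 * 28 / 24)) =-5.08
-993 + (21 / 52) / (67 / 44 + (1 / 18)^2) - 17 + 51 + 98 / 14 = -67281977 / 70694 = -951.74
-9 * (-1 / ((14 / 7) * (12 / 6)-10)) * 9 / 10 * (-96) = 648 / 5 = 129.60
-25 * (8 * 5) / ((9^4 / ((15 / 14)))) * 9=-2500 / 1701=-1.47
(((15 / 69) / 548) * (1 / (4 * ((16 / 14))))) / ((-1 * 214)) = -35 / 86312192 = -0.00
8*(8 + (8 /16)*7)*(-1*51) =-4692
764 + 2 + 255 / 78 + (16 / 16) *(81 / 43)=771.15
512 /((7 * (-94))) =-256 /329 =-0.78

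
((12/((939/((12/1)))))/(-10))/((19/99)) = -2376/29735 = -0.08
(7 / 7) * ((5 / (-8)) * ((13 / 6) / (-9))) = 65 / 432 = 0.15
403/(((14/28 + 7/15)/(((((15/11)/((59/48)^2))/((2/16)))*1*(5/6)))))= 2785536000/1110439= 2508.50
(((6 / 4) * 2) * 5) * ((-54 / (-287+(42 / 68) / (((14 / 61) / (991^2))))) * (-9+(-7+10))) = 330480 / 179701307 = 0.00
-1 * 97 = -97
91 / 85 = 1.07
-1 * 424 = -424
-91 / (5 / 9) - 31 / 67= -55028 / 335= -164.26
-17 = -17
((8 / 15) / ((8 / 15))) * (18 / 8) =9 / 4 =2.25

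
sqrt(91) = 9.54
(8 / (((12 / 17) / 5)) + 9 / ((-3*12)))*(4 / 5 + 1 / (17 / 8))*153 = 54837 / 5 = 10967.40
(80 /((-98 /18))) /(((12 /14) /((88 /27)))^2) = -154880 /729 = -212.46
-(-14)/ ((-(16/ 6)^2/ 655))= -41265/ 32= -1289.53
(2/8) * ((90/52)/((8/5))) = 225/832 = 0.27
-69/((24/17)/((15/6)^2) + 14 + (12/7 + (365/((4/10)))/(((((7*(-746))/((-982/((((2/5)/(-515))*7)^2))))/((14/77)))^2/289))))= -464642874880938600/2375863903622679795834689713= -0.00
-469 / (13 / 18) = -8442 / 13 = -649.38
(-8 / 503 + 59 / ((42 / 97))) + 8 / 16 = 136.75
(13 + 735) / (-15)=-748 / 15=-49.87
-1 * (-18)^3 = 5832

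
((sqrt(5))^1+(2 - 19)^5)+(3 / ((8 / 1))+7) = -11358797 / 8+sqrt(5) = -1419847.39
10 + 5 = 15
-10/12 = -5/6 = -0.83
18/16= 9/8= 1.12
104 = 104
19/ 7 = 2.71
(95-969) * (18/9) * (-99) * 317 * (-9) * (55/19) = -1429181820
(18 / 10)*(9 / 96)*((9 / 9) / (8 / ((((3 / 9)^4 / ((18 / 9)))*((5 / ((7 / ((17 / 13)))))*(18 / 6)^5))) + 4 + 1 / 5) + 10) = 137835 / 80864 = 1.70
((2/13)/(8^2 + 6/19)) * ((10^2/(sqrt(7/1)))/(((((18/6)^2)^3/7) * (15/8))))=3040 * sqrt(7)/17371341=0.00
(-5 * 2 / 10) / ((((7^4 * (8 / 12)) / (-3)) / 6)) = 27 / 2401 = 0.01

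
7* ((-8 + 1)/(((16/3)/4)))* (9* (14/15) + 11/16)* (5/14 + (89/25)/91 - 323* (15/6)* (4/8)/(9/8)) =74707909297/624000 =119724.21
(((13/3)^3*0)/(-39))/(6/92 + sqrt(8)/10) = 0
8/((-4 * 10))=-1/5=-0.20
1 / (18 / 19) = 19 / 18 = 1.06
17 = 17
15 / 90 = 1 / 6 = 0.17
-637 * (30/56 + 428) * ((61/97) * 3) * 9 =-1798374123/388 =-4634984.85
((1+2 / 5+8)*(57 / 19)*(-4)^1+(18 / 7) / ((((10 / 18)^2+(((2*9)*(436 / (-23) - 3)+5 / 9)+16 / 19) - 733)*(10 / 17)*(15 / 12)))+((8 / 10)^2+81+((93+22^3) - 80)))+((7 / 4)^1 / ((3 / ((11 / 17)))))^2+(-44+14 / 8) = 3074702790542912227 / 290402472956400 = 10587.73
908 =908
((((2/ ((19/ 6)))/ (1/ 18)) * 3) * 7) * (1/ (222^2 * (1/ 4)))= 504/ 26011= 0.02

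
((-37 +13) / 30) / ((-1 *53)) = 4 / 265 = 0.02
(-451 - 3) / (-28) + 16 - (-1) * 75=107.21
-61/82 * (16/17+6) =-3599/697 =-5.16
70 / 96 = 35 / 48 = 0.73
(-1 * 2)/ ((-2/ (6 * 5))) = 30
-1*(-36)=36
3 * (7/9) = 2.33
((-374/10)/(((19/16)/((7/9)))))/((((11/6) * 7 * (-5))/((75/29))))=0.99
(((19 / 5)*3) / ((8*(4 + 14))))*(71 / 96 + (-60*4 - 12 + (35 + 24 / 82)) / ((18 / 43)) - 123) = -50.66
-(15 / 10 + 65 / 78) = -7 / 3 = -2.33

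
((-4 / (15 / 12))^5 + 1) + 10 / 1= -1014201 / 3125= -324.54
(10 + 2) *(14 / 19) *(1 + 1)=336 / 19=17.68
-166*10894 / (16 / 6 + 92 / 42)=-6329414 / 17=-372318.47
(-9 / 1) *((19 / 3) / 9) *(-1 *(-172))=-1089.33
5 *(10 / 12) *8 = 100 / 3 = 33.33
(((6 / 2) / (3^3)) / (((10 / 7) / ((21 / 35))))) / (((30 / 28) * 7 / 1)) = 7 / 1125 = 0.01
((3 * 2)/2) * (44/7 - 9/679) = 12777/679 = 18.82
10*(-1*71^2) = -50410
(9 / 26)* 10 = 45 / 13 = 3.46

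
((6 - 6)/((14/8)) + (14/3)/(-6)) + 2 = 11/9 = 1.22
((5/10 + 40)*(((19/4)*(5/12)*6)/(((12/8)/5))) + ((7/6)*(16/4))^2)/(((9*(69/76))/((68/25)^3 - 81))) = -2114375530331/174656250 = -12105.93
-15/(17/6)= -90/17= -5.29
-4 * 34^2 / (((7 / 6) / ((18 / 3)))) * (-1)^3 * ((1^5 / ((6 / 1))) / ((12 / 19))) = 43928 / 7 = 6275.43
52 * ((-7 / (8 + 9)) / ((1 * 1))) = -364 / 17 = -21.41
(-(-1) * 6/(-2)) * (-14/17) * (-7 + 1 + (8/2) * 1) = -84/17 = -4.94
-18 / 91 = -0.20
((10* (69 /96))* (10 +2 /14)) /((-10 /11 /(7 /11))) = -1633 /32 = -51.03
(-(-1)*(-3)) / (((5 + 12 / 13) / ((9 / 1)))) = -351 / 77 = -4.56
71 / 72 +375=27071 / 72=375.99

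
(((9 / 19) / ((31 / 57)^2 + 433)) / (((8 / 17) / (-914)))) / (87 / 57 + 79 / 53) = -12040186437 / 17107318256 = -0.70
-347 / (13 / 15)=-5205 / 13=-400.38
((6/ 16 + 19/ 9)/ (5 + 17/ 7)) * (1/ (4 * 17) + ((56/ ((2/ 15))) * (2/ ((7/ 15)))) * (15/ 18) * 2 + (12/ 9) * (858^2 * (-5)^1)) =-417905169787/ 254592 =-1641470.16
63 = 63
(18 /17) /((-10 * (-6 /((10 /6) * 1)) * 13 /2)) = 1 /221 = 0.00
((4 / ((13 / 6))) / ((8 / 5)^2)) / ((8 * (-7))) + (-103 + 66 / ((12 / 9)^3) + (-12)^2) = 400871 / 5824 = 68.83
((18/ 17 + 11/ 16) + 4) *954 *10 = 3727755/ 68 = 54819.93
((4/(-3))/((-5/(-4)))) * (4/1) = -64/15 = -4.27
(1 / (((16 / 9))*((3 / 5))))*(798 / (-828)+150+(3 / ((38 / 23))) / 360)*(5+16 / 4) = 140683041 / 111872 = 1257.54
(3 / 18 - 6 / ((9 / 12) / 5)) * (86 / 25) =-10277 / 75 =-137.03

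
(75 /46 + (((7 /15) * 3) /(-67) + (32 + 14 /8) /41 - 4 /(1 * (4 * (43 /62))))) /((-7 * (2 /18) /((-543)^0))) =-69220881 /54335660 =-1.27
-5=-5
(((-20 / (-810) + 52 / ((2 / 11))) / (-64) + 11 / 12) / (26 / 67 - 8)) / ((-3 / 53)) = -4087201 / 495720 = -8.24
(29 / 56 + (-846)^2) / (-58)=-40080125 / 3248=-12339.94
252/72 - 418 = -829/2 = -414.50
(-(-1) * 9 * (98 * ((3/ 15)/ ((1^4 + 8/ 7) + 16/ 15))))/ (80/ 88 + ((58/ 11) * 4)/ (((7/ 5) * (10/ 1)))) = 237699/ 10447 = 22.75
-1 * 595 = -595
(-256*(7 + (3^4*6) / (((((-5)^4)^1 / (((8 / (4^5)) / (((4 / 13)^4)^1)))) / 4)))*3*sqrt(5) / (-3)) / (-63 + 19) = -126.34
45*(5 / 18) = 25 / 2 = 12.50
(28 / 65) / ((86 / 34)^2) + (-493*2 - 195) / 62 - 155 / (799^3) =-72144413714295469 / 3800863693676530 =-18.98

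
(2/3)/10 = 1/15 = 0.07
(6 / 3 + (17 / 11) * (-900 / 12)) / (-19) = 1253 / 209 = 6.00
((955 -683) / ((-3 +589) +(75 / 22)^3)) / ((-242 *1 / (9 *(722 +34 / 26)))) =-59577408 / 5094167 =-11.70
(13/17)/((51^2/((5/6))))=65/265302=0.00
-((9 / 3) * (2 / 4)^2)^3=-27 / 64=-0.42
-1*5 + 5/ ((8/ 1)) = -35/ 8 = -4.38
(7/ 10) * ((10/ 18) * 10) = 35/ 9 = 3.89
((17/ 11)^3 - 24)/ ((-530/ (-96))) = -1297488/ 352715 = -3.68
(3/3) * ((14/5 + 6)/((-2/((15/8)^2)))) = -495/32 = -15.47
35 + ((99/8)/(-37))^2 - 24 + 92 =9034249/87616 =103.11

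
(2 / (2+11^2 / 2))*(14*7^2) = 2744 / 125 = 21.95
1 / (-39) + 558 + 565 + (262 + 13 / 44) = 2377123 / 1716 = 1385.27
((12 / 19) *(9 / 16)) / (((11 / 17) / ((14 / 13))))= 3213 / 5434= 0.59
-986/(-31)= 986/31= 31.81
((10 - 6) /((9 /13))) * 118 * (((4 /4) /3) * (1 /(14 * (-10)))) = -1534 /945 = -1.62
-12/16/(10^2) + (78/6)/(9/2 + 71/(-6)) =-7833/4400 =-1.78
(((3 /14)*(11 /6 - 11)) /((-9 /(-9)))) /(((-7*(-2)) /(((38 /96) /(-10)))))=209 /37632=0.01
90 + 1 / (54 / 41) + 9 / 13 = 64199 / 702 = 91.45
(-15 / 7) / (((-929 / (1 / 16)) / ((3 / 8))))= 45 / 832384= 0.00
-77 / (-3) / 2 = 77 / 6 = 12.83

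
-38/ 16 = -19/ 8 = -2.38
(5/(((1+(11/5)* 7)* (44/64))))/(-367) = -200/165517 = -0.00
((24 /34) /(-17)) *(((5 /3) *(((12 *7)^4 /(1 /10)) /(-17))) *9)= 89616844800 /4913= 18240758.15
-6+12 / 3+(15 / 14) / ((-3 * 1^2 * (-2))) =-51 / 28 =-1.82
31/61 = 0.51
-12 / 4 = -3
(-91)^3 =-753571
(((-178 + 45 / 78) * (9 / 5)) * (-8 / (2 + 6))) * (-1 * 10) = -41517 / 13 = -3193.62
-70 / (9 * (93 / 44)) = -3080 / 837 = -3.68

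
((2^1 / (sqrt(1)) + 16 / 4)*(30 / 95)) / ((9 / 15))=60 / 19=3.16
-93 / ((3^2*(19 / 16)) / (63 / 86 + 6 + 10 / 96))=-437441 / 7353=-59.49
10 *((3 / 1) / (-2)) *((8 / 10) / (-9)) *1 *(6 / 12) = 2 / 3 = 0.67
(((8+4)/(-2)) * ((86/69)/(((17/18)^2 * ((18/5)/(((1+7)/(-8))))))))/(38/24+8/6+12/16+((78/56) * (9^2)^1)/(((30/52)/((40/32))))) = 2600640/277066901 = 0.01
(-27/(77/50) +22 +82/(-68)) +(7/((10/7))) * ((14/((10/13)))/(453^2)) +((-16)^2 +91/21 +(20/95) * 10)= 265.70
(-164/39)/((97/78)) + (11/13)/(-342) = -1459355/431262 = -3.38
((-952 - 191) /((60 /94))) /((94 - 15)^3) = -17907 /4930390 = -0.00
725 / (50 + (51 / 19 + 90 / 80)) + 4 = 142916 / 8179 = 17.47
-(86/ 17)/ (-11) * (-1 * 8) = -688/ 187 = -3.68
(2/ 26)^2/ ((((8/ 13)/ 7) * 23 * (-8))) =-7/ 19136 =-0.00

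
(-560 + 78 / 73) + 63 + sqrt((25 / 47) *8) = -36203 / 73 + 10 *sqrt(94) / 47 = -493.87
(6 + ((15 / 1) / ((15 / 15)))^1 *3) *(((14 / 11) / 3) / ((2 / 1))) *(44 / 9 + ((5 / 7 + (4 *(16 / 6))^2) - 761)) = -229058 / 33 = -6941.15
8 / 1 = 8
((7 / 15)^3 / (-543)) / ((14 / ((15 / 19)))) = -49 / 4642650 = -0.00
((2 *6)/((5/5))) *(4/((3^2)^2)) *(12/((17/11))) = 704/153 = 4.60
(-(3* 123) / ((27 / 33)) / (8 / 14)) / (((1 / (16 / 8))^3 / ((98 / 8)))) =-154693 / 2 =-77346.50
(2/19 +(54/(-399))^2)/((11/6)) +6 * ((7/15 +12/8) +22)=139967881/972895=143.87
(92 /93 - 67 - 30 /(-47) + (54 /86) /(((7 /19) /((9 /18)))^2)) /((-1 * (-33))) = -2365637867 /1215680004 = -1.95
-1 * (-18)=18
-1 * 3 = -3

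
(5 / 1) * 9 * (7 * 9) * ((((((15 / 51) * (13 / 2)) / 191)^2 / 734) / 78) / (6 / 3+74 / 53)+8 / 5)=1123268710659837 / 247634195392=4536.00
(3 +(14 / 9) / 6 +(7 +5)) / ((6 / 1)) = 206 / 81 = 2.54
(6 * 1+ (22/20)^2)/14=0.52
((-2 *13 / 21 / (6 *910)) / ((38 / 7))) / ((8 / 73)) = -73 / 191520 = -0.00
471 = 471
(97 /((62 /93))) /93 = 97 /62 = 1.56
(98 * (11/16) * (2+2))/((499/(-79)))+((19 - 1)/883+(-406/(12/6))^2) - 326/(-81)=2938739740891/71379954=41170.38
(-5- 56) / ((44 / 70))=-97.05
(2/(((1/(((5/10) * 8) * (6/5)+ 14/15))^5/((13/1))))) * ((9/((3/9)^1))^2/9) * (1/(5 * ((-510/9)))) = -61155512288/1328125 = -46046.50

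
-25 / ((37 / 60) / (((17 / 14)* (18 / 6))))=-38250 / 259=-147.68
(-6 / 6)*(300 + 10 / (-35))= -2098 / 7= -299.71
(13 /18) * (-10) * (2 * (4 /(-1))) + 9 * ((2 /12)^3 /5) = 20803 /360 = 57.79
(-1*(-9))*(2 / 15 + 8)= 366 / 5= 73.20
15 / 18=5 / 6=0.83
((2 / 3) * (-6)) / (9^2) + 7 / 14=73 / 162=0.45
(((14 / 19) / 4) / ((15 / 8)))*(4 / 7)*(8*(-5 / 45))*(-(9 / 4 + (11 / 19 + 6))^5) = 136023078872351 / 50809551480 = 2677.12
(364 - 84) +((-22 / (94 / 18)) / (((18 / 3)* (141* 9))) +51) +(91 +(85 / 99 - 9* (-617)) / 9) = 2045166217 / 1968219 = 1039.09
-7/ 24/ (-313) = 0.00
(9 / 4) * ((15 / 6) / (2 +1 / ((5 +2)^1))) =21 / 8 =2.62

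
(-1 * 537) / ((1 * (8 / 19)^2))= -193857 / 64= -3029.02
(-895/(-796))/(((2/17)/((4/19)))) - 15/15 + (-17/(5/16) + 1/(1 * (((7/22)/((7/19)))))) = -52.23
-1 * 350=-350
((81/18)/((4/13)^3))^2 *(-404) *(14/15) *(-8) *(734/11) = 33814997219367/7040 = 4803266650.48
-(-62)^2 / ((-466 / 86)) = 165292 / 233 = 709.41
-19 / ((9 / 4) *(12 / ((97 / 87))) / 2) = -3686 / 2349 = -1.57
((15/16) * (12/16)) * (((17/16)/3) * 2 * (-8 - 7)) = -7.47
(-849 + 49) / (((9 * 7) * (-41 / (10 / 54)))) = 4000 / 69741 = 0.06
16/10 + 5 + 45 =258/5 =51.60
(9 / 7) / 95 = 9 / 665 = 0.01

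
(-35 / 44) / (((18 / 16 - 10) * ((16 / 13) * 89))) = 455 / 556072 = 0.00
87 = 87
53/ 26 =2.04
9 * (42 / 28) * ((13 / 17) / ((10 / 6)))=1053 / 170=6.19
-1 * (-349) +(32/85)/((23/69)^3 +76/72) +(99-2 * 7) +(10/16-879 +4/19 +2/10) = -338162583/762280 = -443.62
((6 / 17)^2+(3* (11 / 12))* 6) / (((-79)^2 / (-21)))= -0.06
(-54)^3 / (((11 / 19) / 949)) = -2839233384 / 11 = -258112125.82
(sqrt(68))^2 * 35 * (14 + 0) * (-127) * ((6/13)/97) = -25389840/1261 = -20134.69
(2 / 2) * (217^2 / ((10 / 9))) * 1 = 423801 / 10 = 42380.10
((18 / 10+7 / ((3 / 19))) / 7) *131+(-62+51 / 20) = 337639 / 420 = 803.90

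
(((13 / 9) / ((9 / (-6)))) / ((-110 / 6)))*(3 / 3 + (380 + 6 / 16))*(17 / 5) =74919 / 1100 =68.11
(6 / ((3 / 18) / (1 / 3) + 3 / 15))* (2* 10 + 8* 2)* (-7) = -2160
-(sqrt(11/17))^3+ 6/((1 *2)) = 3 - 11 *sqrt(187)/289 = 2.48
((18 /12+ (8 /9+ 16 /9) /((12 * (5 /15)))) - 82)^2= 229441 /36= 6373.36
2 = 2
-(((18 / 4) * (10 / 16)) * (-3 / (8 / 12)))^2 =-160.18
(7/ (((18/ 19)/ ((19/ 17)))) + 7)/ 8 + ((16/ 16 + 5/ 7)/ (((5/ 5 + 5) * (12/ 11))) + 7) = 157123/ 17136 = 9.17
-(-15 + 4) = 11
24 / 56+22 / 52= 155 / 182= 0.85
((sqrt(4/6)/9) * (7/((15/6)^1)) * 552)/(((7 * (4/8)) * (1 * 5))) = 736 * sqrt(6)/225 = 8.01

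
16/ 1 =16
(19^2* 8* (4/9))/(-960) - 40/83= -40763/22410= -1.82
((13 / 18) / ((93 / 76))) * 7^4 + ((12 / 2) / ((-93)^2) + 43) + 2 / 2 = 37910600 / 25947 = 1461.08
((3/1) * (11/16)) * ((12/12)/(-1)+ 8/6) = 11/16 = 0.69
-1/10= -0.10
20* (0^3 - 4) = -80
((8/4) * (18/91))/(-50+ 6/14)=-36/4511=-0.01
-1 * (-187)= 187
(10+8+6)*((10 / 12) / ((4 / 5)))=25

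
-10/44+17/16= 147/176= 0.84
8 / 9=0.89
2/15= 0.13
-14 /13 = -1.08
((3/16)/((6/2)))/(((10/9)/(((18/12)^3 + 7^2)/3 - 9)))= 609/1280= 0.48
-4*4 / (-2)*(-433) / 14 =-1732 / 7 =-247.43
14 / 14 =1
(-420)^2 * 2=352800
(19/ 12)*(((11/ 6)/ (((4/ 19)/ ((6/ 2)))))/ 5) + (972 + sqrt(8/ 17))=2*sqrt(34)/ 17 + 470531/ 480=980.96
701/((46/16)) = 5608/23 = 243.83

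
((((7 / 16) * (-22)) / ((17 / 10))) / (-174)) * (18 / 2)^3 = 93555 / 3944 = 23.72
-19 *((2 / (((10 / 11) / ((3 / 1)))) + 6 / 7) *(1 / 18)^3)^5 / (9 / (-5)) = 389711831 / 10801591682016522240000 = 0.00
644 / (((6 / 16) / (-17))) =-87584 / 3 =-29194.67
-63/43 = -1.47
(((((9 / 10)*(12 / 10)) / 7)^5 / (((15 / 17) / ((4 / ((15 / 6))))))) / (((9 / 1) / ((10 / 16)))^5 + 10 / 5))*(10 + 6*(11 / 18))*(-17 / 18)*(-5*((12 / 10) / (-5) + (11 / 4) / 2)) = 476476360281 / 25406457566229687500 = 0.00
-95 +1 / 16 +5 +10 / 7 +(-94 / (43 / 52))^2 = 2657635791 / 207088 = 12833.36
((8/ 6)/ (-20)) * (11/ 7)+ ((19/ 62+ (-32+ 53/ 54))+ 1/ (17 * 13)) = -199484864/ 6474195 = -30.81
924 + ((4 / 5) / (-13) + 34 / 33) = 1984058 / 2145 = 924.97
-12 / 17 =-0.71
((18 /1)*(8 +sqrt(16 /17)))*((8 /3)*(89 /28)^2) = 95052*sqrt(17) /833 +190104 /49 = 4350.15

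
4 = 4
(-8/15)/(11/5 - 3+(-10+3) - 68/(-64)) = 128/1617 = 0.08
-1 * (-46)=46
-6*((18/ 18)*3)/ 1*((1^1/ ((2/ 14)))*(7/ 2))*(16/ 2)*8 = -28224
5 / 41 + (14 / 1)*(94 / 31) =54111 / 1271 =42.57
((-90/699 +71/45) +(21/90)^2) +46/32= 2466883/838800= 2.94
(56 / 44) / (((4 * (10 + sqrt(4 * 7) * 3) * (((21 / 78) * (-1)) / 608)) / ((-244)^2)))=30958720 / 11 -18575232 * sqrt(7) / 11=-1653338.58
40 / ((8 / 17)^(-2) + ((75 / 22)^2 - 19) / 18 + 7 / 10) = 13939200 / 1674701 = 8.32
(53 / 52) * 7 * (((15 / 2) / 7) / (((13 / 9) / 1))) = 7155 / 1352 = 5.29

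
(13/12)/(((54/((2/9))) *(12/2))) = 13/17496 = 0.00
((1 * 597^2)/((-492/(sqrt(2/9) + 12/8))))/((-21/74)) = 1465237 * sqrt(2)/1722 + 4395711/1148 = 5032.36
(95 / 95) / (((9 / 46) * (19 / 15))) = 230 / 57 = 4.04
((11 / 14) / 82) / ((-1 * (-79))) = 11 / 90692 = 0.00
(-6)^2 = 36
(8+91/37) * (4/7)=5.98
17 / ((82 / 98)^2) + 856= 1479753 / 1681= 880.28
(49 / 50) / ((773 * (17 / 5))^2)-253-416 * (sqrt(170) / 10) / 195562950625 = -253.00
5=5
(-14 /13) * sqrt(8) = -28 * sqrt(2) /13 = -3.05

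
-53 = -53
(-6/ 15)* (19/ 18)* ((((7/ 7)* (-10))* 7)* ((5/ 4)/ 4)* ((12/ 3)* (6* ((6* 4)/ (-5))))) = -1064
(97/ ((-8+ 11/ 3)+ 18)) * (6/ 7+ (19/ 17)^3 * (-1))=-5393685/ 1410031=-3.83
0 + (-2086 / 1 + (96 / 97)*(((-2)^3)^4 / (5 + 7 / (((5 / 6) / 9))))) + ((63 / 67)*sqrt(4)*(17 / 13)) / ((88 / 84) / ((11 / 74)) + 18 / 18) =-900923557084 / 442627393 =-2035.40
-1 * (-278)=278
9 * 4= 36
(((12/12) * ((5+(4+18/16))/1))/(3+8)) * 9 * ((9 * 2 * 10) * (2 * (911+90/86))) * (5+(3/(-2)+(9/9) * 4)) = 9649098675/473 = 20399785.78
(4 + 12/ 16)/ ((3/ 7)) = 133/ 12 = 11.08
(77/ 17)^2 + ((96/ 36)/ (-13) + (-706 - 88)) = -8720255/ 11271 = -773.69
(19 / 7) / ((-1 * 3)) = -0.90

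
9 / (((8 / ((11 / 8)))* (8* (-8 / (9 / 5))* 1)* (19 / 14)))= -6237 / 194560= -0.03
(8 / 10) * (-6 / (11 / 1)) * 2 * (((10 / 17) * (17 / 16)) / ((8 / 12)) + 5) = -57 / 11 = -5.18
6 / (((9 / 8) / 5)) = 80 / 3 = 26.67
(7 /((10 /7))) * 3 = 14.70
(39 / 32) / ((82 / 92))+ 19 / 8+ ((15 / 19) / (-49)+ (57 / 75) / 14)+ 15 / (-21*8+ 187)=69776981 / 15268400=4.57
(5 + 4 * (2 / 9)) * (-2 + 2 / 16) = -265 / 24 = -11.04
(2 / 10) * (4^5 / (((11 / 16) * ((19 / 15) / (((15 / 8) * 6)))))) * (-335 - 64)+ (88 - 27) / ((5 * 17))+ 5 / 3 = -1055648.52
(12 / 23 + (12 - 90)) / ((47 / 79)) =-140778 / 1081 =-130.23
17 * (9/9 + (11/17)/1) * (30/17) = 840/17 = 49.41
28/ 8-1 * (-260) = 527/ 2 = 263.50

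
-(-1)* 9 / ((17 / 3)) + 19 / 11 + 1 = 4.32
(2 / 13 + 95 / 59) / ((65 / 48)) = 64944 / 49855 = 1.30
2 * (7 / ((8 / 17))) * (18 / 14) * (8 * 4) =1224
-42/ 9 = -14/ 3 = -4.67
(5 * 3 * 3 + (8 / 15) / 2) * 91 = 61789 / 15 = 4119.27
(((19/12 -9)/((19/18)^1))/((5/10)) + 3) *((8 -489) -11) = 103320/19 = 5437.89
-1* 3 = -3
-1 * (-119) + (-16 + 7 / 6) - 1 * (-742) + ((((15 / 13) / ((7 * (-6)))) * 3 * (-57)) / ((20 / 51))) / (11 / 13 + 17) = 33006355 / 38976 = 846.84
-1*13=-13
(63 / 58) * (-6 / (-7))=0.93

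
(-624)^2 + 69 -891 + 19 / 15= 5828329 / 15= 388555.27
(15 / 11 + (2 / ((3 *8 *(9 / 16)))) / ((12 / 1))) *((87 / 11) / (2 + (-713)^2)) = 35554 / 1660848057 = 0.00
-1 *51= -51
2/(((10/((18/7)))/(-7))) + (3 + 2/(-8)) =-17/20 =-0.85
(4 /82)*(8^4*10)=81920 /41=1998.05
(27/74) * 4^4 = 3456/37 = 93.41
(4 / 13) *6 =24 / 13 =1.85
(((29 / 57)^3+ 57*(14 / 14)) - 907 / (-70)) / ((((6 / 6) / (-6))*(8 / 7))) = -908597351 / 2469240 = -367.97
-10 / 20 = -1 / 2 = -0.50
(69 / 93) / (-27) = -23 / 837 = -0.03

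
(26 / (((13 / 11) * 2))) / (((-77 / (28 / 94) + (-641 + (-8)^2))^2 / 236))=10384 / 2792241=0.00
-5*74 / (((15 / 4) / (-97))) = 28712 / 3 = 9570.67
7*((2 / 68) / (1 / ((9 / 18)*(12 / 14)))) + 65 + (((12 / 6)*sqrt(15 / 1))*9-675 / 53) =94339 / 1802 + 18*sqrt(15) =122.07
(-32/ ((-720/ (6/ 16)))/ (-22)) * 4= -1/ 330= -0.00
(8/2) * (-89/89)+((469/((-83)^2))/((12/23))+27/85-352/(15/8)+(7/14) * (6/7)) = -9387752807/49187460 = -190.86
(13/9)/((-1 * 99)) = -13/891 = -0.01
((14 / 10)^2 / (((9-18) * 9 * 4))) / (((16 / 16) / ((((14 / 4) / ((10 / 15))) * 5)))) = -343 / 2160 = -0.16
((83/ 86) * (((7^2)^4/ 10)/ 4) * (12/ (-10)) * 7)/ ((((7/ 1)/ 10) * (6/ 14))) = -3349349381/ 860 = -3894592.30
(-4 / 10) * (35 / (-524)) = 7 / 262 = 0.03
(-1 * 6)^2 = 36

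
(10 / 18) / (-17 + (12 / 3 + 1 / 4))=-0.04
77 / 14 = 11 / 2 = 5.50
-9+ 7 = -2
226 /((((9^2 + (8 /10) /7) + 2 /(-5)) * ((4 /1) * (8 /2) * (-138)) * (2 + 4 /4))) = -7 /16560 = -0.00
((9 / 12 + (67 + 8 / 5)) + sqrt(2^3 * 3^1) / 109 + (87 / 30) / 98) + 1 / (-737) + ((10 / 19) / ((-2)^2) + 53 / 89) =2 * sqrt(6) / 109 + 42811273677 / 610670830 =70.15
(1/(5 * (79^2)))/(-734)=-0.00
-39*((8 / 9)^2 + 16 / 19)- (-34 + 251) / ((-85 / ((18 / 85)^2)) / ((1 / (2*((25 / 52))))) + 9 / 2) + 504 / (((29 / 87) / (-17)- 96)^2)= -11960723701382588848 / 188408602311729489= -63.48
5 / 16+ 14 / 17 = 309 / 272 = 1.14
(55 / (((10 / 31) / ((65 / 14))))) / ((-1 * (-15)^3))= 4433 / 18900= 0.23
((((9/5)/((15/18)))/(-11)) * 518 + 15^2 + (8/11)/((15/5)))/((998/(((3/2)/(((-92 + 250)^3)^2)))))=101909/8539565077470521600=0.00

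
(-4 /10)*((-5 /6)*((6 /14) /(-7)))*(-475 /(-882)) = -475 /43218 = -0.01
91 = 91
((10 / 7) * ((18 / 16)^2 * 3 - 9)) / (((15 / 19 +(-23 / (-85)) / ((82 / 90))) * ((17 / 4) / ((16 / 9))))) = -144115 / 50358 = -2.86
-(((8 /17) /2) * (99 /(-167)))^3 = 0.00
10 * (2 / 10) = 2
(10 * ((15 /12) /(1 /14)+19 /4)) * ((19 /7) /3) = 8455 /42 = 201.31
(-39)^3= -59319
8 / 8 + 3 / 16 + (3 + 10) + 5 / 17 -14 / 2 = 2035 / 272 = 7.48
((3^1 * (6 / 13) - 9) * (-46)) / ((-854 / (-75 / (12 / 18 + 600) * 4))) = 1024650 / 5001451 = 0.20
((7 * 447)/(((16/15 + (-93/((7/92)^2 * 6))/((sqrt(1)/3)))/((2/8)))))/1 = -2299815/23611424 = -0.10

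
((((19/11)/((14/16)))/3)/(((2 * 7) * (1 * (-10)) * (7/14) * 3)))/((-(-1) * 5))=-0.00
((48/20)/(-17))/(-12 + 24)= -0.01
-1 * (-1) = 1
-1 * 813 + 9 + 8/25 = -20092/25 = -803.68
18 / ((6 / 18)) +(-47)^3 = -103769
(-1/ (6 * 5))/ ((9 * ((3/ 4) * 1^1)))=-2/ 405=-0.00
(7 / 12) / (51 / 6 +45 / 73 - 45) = -511 / 31434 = -0.02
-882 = -882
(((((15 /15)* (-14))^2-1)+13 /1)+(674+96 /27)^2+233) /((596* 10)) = 7444265 /96552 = 77.10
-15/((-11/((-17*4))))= -1020/11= -92.73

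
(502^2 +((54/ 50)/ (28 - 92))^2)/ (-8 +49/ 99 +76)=63867893832171/ 17359360000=3679.16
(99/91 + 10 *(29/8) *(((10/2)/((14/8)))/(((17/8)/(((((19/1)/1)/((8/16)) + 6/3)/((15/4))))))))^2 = 119305995649/439569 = 271415.85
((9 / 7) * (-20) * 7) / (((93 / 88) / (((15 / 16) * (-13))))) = 64350 / 31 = 2075.81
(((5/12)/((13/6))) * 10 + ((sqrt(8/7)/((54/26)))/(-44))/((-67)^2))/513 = 25/6669 - 13 * sqrt(14)/9575279406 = 0.00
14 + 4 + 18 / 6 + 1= 22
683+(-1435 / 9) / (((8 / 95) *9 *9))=3846931 / 5832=659.62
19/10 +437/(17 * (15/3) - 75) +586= 3158/5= 631.60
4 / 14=2 / 7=0.29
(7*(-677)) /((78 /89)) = -421771 /78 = -5407.32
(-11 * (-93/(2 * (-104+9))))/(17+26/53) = -0.31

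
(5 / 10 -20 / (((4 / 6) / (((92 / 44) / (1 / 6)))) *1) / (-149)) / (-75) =-9919 / 245850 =-0.04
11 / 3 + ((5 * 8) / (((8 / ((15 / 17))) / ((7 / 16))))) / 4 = 13543 / 3264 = 4.15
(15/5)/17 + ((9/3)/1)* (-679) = -2036.82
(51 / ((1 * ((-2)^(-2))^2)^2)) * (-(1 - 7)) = 78336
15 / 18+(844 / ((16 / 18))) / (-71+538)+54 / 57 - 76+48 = -643810 / 26619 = -24.19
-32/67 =-0.48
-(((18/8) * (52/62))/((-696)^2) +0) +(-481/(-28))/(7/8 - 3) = -3210280203/397113472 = -8.08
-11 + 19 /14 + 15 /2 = -15 /7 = -2.14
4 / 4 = 1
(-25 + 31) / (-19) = -6 / 19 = -0.32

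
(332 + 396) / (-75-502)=-728 / 577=-1.26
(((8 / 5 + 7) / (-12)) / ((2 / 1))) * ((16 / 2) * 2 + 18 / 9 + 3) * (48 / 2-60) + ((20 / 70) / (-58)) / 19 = 10448603 / 38570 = 270.90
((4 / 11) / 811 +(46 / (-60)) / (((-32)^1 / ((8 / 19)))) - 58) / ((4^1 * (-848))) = 1179498737 / 68992872960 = 0.02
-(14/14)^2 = -1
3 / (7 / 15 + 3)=45 / 52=0.87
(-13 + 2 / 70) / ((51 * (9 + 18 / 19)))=-0.03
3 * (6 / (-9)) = -2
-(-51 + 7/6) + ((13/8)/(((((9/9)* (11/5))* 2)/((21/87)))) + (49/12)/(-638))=764315/15312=49.92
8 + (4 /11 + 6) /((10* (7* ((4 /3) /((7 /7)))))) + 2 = 443 /44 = 10.07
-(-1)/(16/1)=1/16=0.06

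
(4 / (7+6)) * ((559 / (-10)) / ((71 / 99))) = -8514 / 355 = -23.98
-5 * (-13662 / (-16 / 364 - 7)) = -6216210 / 641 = -9697.68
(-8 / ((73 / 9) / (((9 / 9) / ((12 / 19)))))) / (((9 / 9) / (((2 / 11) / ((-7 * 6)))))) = 38 / 5621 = 0.01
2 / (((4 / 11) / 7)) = 77 / 2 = 38.50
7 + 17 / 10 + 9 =177 / 10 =17.70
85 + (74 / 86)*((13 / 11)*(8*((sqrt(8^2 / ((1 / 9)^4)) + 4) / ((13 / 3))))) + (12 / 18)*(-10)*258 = -194379 / 473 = -410.95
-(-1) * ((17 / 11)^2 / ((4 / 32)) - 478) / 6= -27763 / 363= -76.48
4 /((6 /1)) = 2 /3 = 0.67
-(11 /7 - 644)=4497 /7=642.43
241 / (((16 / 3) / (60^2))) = 162675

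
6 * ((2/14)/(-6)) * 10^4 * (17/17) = -10000/7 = -1428.57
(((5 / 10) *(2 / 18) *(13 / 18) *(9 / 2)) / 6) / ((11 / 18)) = 13 / 264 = 0.05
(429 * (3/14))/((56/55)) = 70785/784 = 90.29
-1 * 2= -2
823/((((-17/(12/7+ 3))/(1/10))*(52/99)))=-2688741/61880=-43.45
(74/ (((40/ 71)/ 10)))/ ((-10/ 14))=-1838.90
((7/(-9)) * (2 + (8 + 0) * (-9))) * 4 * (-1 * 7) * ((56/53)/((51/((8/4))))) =-1536640/24327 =-63.17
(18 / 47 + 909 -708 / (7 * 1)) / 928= 265911 / 305312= 0.87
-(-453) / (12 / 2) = 151 / 2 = 75.50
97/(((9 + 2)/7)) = 679/11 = 61.73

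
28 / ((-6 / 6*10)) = -14 / 5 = -2.80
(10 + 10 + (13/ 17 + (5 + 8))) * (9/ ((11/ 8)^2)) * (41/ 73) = 13555584/ 150161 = 90.27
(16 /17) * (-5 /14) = -40 /119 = -0.34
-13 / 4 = -3.25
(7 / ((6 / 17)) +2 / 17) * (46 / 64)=46805 / 3264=14.34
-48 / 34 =-24 / 17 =-1.41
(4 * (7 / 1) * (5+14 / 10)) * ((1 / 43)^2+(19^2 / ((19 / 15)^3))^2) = 18870894323456 / 3337445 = 5654293.73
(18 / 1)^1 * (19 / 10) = 171 / 5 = 34.20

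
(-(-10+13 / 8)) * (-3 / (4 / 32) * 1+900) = 14673 / 2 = 7336.50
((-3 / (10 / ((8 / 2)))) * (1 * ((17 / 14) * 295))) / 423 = -1003 / 987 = -1.02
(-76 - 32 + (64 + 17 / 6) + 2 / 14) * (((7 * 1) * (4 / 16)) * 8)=-1723 / 3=-574.33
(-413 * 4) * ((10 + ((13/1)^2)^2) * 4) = -188797168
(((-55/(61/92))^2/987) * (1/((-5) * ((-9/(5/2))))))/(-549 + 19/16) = -40965760/57943036179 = -0.00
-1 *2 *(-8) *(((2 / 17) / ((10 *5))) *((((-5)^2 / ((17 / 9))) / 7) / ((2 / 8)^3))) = 9216 / 2023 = 4.56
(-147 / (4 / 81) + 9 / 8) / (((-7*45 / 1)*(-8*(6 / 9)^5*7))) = -128547 / 100352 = -1.28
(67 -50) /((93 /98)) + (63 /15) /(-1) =6377 /465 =13.71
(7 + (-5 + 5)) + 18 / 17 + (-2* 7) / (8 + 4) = 703 / 102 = 6.89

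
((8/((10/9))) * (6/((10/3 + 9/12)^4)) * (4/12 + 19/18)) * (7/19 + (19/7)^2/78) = 6969991680/69771386503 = 0.10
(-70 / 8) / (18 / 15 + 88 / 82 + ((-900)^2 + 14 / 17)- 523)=-121975 / 11284152548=-0.00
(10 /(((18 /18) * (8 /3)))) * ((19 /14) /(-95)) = -3 /56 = -0.05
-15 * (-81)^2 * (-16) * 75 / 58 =59049000 / 29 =2036172.41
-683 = -683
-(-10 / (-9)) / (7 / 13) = -130 / 63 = -2.06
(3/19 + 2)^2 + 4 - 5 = 1320/361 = 3.66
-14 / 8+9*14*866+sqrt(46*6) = 2*sqrt(69)+436457 / 4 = 109130.86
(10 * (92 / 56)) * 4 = 460 / 7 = 65.71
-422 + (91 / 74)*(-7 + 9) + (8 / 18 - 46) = -154877 / 333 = -465.10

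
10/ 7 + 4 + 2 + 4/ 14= 54/ 7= 7.71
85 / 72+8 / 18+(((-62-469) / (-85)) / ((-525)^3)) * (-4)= 17766330013 / 10933125000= 1.63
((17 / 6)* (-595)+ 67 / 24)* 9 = -121179 / 8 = -15147.38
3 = 3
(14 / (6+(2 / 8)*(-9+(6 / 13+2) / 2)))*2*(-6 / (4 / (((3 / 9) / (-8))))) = 91 / 211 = 0.43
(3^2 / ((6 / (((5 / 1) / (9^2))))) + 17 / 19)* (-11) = -11143 / 1026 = -10.86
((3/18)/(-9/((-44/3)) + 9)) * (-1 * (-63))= 154/141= 1.09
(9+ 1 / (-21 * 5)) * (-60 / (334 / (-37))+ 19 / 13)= 16617232 / 227955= 72.90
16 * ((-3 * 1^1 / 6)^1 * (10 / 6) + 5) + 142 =626 / 3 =208.67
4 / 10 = 2 / 5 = 0.40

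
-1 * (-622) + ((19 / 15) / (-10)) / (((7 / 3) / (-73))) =219087 / 350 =625.96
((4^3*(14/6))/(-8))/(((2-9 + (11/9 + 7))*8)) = -21/11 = -1.91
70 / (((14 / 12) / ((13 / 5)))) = 156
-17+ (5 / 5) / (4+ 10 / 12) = -487 / 29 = -16.79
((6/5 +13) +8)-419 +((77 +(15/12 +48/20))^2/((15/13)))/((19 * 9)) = -363.83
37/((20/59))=2183/20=109.15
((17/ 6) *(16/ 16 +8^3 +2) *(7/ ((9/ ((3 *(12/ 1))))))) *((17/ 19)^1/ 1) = 2083690/ 57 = 36555.96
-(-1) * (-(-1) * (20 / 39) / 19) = 20 / 741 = 0.03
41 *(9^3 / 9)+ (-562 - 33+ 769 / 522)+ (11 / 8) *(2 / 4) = 11392799 / 4176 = 2728.16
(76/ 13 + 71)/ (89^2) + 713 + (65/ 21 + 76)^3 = 472560701660141/ 953632953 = 495537.30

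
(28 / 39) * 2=56 / 39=1.44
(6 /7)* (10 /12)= 5 /7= 0.71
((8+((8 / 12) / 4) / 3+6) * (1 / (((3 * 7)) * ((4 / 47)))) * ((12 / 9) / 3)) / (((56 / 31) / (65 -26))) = 4792073 / 63504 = 75.46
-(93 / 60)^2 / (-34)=961 / 13600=0.07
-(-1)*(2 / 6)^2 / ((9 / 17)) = 17 / 81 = 0.21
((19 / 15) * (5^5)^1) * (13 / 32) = 154375 / 96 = 1608.07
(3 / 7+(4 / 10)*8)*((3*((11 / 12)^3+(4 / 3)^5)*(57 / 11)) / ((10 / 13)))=486313607 / 1330560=365.50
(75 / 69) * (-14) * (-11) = 3850 / 23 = 167.39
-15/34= -0.44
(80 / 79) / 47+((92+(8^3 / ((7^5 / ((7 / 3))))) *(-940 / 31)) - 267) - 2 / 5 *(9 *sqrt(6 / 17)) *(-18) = -146859338275 / 829086909+324 *sqrt(102) / 85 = -138.64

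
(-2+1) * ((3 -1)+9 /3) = -5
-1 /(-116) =1 /116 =0.01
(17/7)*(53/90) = 901/630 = 1.43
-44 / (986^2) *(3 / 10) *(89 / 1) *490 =-0.59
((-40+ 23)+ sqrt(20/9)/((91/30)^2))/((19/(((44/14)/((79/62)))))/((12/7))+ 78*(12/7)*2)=-1947792/31155739+ 9820800*sqrt(5)/36857239237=-0.06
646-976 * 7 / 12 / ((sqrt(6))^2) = 4960 / 9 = 551.11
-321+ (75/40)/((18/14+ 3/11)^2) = -2459351/7680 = -320.23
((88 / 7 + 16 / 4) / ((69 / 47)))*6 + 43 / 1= 17827 / 161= 110.73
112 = 112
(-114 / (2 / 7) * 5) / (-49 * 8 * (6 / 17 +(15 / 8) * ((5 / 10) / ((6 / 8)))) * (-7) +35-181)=-33915 / 72292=-0.47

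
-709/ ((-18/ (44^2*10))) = 762568.89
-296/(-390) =148/195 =0.76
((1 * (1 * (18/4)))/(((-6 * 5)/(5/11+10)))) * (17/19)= -1173/836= -1.40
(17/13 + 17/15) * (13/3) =476/45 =10.58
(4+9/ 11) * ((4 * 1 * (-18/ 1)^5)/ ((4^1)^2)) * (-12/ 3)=100147104/ 11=9104282.18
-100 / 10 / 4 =-5 / 2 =-2.50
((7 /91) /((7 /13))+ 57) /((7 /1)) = 400 /49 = 8.16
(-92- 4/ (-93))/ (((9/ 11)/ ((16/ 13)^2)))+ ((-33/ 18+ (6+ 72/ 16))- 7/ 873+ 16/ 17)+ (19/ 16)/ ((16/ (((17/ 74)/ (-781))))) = -554418766752588535/ 3451084055198208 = -160.65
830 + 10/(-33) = 829.70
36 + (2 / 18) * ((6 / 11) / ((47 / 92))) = 56020 / 1551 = 36.12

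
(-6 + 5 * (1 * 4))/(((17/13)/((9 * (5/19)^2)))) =40950/6137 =6.67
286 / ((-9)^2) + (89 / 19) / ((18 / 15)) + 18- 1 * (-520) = 1678847 / 3078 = 545.43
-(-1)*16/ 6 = 2.67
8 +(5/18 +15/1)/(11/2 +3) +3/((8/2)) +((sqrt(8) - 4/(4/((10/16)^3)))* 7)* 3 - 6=-45401/78336 +42* sqrt(2)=58.82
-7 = -7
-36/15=-12/5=-2.40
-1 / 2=-0.50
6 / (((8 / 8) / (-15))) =-90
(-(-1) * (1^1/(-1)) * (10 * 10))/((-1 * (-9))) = -100/9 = -11.11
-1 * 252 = -252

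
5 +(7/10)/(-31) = 1543/310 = 4.98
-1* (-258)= 258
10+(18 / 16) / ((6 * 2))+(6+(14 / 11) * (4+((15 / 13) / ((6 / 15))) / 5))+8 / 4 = 109453 / 4576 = 23.92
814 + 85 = 899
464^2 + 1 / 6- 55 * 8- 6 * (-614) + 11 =1311307 / 6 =218551.17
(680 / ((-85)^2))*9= 72 / 85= 0.85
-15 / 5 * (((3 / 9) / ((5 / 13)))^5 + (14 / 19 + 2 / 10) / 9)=-8556442 / 4809375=-1.78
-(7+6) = -13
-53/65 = -0.82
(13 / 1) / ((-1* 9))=-1.44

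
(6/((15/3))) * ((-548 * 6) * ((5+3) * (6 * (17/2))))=-8049024/5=-1609804.80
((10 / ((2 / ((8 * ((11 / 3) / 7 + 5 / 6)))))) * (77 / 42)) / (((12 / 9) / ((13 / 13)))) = 1045 / 14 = 74.64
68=68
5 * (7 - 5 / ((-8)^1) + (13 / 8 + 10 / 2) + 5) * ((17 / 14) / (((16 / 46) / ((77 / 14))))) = 236555 / 128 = 1848.09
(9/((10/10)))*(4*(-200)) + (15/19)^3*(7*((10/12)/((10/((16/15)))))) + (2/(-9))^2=-3999971264/555579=-7199.64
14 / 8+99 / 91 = 1033 / 364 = 2.84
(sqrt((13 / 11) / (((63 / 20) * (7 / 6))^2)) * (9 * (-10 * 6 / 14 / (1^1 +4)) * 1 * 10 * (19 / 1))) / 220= -6840 * sqrt(143) / 41503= -1.97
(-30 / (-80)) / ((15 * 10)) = 1 / 400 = 0.00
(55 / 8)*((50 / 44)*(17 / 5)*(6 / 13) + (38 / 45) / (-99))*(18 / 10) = 102781 / 4680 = 21.96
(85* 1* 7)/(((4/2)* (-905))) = -119/362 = -0.33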